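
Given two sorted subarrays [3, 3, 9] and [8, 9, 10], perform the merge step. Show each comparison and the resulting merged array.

Merging process:

Compare 3 vs 8: take 3 from left. Merged: [3]
Compare 3 vs 8: take 3 from left. Merged: [3, 3]
Compare 9 vs 8: take 8 from right. Merged: [3, 3, 8]
Compare 9 vs 9: take 9 from left. Merged: [3, 3, 8, 9]
Append remaining from right: [9, 10]. Merged: [3, 3, 8, 9, 9, 10]

Final merged array: [3, 3, 8, 9, 9, 10]
Total comparisons: 4

The merged array is [3, 3, 8, 9, 9, 10], requiring 4 comparisons. The merge step runs in O(n) time where n is the total number of elements.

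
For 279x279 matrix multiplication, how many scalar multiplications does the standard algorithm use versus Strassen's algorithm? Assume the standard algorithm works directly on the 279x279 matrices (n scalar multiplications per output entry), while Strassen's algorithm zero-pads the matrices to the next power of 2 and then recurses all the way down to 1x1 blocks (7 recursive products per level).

Matrix multiplication for 279x279 matrices:

Strassen's algorithm requires power-of-2 dimensions. Pad 279x279 to 512x512 (next power of 2).

Standard algorithm: 279^3 = 21717639 multiplications
Strassen's algorithm: 7^(log2(512)) = 7^9 = 40353607 multiplications
Difference: 21717639 - 40353607 = -18635968 (Strassen uses MORE here due to padding overhead — for small or just-over-power-of-2 n, padding can outweigh the per-level savings)

Standard: 21717639 multiplications (279^3). Strassen: 40353607 multiplications (7^9, after padding to 512x512). Strassen reduces 8 recursive multiplications to 7 at each level.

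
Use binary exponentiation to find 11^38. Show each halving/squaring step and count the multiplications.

Computing 11^38 by squaring (build up from 11^1; each line after the first costs one multiplication):

11^1 = 11
11^2 = (11^1)^2 = 11^2 = 121
11^4 = (11^2)^2 = 121^2 = 14641
11^8 = (11^4)^2 = 14641^2 = 214358881
11^9 = 11 * 11^8 = 11 * 214358881 = 2357947691
11^18 = (11^9)^2 = 2357947691^2 = 5559917313492231481
11^19 = 11 * 11^18 = 11 * 5559917313492231481 = 61159090448414546291
11^38 = (11^19)^2 = 61159090448414546291^2 = 3740434344477351388916475705363381856681

Result: 3740434344477351388916475705363381856681
Multiplications needed: 7 (7 lines after 11^1)

11^38 = 3740434344477351388916475705363381856681. Using exponentiation by squaring, this requires 7 multiplications. The key idea: if the exponent is even, square the half-power; if odd, multiply by the base once.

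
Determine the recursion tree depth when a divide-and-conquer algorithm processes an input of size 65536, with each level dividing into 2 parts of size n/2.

For divide and conquer with division factor 2:

Problem sizes at each level:
Level 0: 65536
Level 1: 32768
Level 2: 16384
Level 3: 8192
Level 4: 4096
Level 5: 2048
Level 6: 1024
Level 7: 512
Level 8: 256
Level 9: 128
Level 10: 64
Level 11: 32
Level 12: 16
Level 13: 8
Level 14: 4
Level 15: 2
Level 16: 1

The root is level 0 and the size-1 base case is level 16 (the tree spans levels 0 through 16, i.e. 17 levels counting the root), so the depth is the number of divisions: log_2(65536) = 16

The recursion tree depth is log_2(65536) = 16. At each level, the problem size is divided by 2, so it takes 16 divisions to reduce to a base case of size 1. The algorithm makes 2 recursive calls at each level.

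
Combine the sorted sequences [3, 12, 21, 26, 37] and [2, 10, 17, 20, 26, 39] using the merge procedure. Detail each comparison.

Merging process:

Compare 3 vs 2: take 2 from right. Merged: [2]
Compare 3 vs 10: take 3 from left. Merged: [2, 3]
Compare 12 vs 10: take 10 from right. Merged: [2, 3, 10]
Compare 12 vs 17: take 12 from left. Merged: [2, 3, 10, 12]
Compare 21 vs 17: take 17 from right. Merged: [2, 3, 10, 12, 17]
Compare 21 vs 20: take 20 from right. Merged: [2, 3, 10, 12, 17, 20]
Compare 21 vs 26: take 21 from left. Merged: [2, 3, 10, 12, 17, 20, 21]
Compare 26 vs 26: take 26 from left. Merged: [2, 3, 10, 12, 17, 20, 21, 26]
Compare 37 vs 26: take 26 from right. Merged: [2, 3, 10, 12, 17, 20, 21, 26, 26]
Compare 37 vs 39: take 37 from left. Merged: [2, 3, 10, 12, 17, 20, 21, 26, 26, 37]
Append remaining from right: [39]. Merged: [2, 3, 10, 12, 17, 20, 21, 26, 26, 37, 39]

Final merged array: [2, 3, 10, 12, 17, 20, 21, 26, 26, 37, 39]
Total comparisons: 10

The merged array is [2, 3, 10, 12, 17, 20, 21, 26, 26, 37, 39], requiring 10 comparisons. The merge step runs in O(n) time where n is the total number of elements.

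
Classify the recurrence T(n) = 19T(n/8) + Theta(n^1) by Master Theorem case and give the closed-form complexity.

Master Theorem for T(n) = 19T(n/8) + O(n^1):

a = 19, b = 8, c = 1
log_b(a) = log_8(19) = 1.4160

Case 1: c = 1 < log_8(19) = 1.4160
T(n) = O(n^(log_8 19))

For T(n) = 19T(n/8) + O(n^1): log_8(19) = 1.4160. This is Case 1 of the Master Theorem (c < log_b(a), work dominated by leaves), giving O(n^(log_8 19)).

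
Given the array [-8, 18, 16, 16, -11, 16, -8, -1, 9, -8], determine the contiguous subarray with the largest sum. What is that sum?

Using Kadane's algorithm on [-8, 18, 16, 16, -11, 16, -8, -1, 9, -8]:

Scanning through the array:
Position 1 (value 18): max_ending_here = 18, max_so_far = 18
Position 2 (value 16): max_ending_here = 34, max_so_far = 34
Position 3 (value 16): max_ending_here = 50, max_so_far = 50
Position 4 (value -11): max_ending_here = 39, max_so_far = 50
Position 5 (value 16): max_ending_here = 55, max_so_far = 55
Position 6 (value -8): max_ending_here = 47, max_so_far = 55
Position 7 (value -1): max_ending_here = 46, max_so_far = 55
Position 8 (value 9): max_ending_here = 55, max_so_far = 55
Position 9 (value -8): max_ending_here = 47, max_so_far = 55

Maximum subarray: [18, 16, 16, -11, 16]
Maximum sum: 55

The maximum subarray is [18, 16, 16, -11, 16] with sum 55. This subarray runs from index 1 to index 5.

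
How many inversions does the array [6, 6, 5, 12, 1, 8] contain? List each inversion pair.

Finding inversions in [6, 6, 5, 12, 1, 8]:

(0, 2): arr[0]=6 > arr[2]=5
(0, 4): arr[0]=6 > arr[4]=1
(1, 2): arr[1]=6 > arr[2]=5
(1, 4): arr[1]=6 > arr[4]=1
(2, 4): arr[2]=5 > arr[4]=1
(3, 4): arr[3]=12 > arr[4]=1
(3, 5): arr[3]=12 > arr[5]=8

Total inversions: 7

The array has 7 inversion(s): (0,2), (0,4), (1,2), (1,4), (2,4), (3,4), (3,5). Each pair (i,j) satisfies i < j and arr[i] > arr[j].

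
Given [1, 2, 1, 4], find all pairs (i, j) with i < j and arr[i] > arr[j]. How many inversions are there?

Finding inversions in [1, 2, 1, 4]:

(1, 2): arr[1]=2 > arr[2]=1

Total inversions: 1

The array has 1 inversion(s): (1,2). Each pair (i,j) satisfies i < j and arr[i] > arr[j].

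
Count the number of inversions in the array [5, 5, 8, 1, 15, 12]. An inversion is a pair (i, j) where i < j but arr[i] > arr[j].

Finding inversions in [5, 5, 8, 1, 15, 12]:

(0, 3): arr[0]=5 > arr[3]=1
(1, 3): arr[1]=5 > arr[3]=1
(2, 3): arr[2]=8 > arr[3]=1
(4, 5): arr[4]=15 > arr[5]=12

Total inversions: 4

The array has 4 inversion(s): (0,3), (1,3), (2,3), (4,5). Each pair (i,j) satisfies i < j and arr[i] > arr[j].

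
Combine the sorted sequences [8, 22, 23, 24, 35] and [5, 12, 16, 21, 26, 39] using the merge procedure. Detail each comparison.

Merging process:

Compare 8 vs 5: take 5 from right. Merged: [5]
Compare 8 vs 12: take 8 from left. Merged: [5, 8]
Compare 22 vs 12: take 12 from right. Merged: [5, 8, 12]
Compare 22 vs 16: take 16 from right. Merged: [5, 8, 12, 16]
Compare 22 vs 21: take 21 from right. Merged: [5, 8, 12, 16, 21]
Compare 22 vs 26: take 22 from left. Merged: [5, 8, 12, 16, 21, 22]
Compare 23 vs 26: take 23 from left. Merged: [5, 8, 12, 16, 21, 22, 23]
Compare 24 vs 26: take 24 from left. Merged: [5, 8, 12, 16, 21, 22, 23, 24]
Compare 35 vs 26: take 26 from right. Merged: [5, 8, 12, 16, 21, 22, 23, 24, 26]
Compare 35 vs 39: take 35 from left. Merged: [5, 8, 12, 16, 21, 22, 23, 24, 26, 35]
Append remaining from right: [39]. Merged: [5, 8, 12, 16, 21, 22, 23, 24, 26, 35, 39]

Final merged array: [5, 8, 12, 16, 21, 22, 23, 24, 26, 35, 39]
Total comparisons: 10

The merged array is [5, 8, 12, 16, 21, 22, 23, 24, 26, 35, 39], requiring 10 comparisons. The merge step runs in O(n) time where n is the total number of elements.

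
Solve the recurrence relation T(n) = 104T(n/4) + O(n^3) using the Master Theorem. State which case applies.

Master Theorem for T(n) = 104T(n/4) + O(n^3):

a = 104, b = 4, c = 3
log_b(a) = log_4(104) = 3.3502

Case 1: c = 3 < log_4(104) = 3.3502
T(n) = O(n^(log_4 104))

For T(n) = 104T(n/4) + O(n^3): log_4(104) = 3.3502. This is Case 1 of the Master Theorem (c < log_b(a), work dominated by leaves), giving O(n^(log_4 104)).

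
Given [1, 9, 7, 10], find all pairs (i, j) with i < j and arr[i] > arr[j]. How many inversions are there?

Finding inversions in [1, 9, 7, 10]:

(1, 2): arr[1]=9 > arr[2]=7

Total inversions: 1

The array has 1 inversion(s): (1,2). Each pair (i,j) satisfies i < j and arr[i] > arr[j].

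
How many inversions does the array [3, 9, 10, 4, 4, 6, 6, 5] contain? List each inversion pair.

Finding inversions in [3, 9, 10, 4, 4, 6, 6, 5]:

(1, 3): arr[1]=9 > arr[3]=4
(1, 4): arr[1]=9 > arr[4]=4
(1, 5): arr[1]=9 > arr[5]=6
(1, 6): arr[1]=9 > arr[6]=6
(1, 7): arr[1]=9 > arr[7]=5
(2, 3): arr[2]=10 > arr[3]=4
(2, 4): arr[2]=10 > arr[4]=4
(2, 5): arr[2]=10 > arr[5]=6
(2, 6): arr[2]=10 > arr[6]=6
(2, 7): arr[2]=10 > arr[7]=5
(5, 7): arr[5]=6 > arr[7]=5
(6, 7): arr[6]=6 > arr[7]=5

Total inversions: 12

The array has 12 inversion(s): (1,3), (1,4), (1,5), (1,6), (1,7), (2,3), (2,4), (2,5), (2,6), (2,7), (5,7), (6,7). Each pair (i,j) satisfies i < j and arr[i] > arr[j].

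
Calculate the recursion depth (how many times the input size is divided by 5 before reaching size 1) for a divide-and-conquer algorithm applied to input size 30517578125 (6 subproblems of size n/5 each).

For divide and conquer with division factor 5:

Problem sizes at each level:
Level 0: 30517578125
Level 1: 6103515625
Level 2: 1220703125
Level 3: 244140625
Level 4: 48828125
Level 5: 9765625
Level 6: 1953125
Level 7: 390625
Level 8: 78125
Level 9: 15625
Level 10: 3125
Level 11: 625
Level 12: 125
Level 13: 25
Level 14: 5
Level 15: 1

The root is level 0 and the size-1 base case is level 15 (the tree spans levels 0 through 15, i.e. 16 levels counting the root), so the depth is the number of divisions: log_5(30517578125) = 15

The recursion tree depth is log_5(30517578125) = 15. At each level, the problem size is divided by 5, so it takes 15 divisions to reduce to a base case of size 1. The algorithm makes 6 recursive calls at each level.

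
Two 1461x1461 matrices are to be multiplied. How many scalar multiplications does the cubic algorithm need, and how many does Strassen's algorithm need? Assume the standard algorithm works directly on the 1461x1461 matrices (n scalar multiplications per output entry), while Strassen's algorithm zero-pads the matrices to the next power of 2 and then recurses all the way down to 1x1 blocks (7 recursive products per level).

Matrix multiplication for 1461x1461 matrices:

Strassen's algorithm requires power-of-2 dimensions. Pad 1461x1461 to 2048x2048 (next power of 2).

Standard algorithm: 1461^3 = 3118535181 multiplications
Strassen's algorithm: 7^(log2(2048)) = 7^11 = 1977326743 multiplications
Savings: 3118535181 - 1977326743 = 1141208438 multiplications

Standard: 3118535181 multiplications (1461^3). Strassen: 1977326743 multiplications (7^11, after padding to 2048x2048). Strassen reduces 8 recursive multiplications to 7 at each level.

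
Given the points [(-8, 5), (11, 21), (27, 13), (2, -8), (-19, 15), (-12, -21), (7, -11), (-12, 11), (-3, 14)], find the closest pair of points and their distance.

Computing all pairwise distances among 9 points:

d((-8, 5), (11, 21)) = 24.8395
d((-8, 5), (27, 13)) = 35.9026
d((-8, 5), (2, -8)) = 16.4012
d((-8, 5), (-19, 15)) = 14.8661
d((-8, 5), (-12, -21)) = 26.3059
d((-8, 5), (7, -11)) = 21.9317
d((-8, 5), (-12, 11)) = 7.2111
d((-8, 5), (-3, 14)) = 10.2956
d((11, 21), (27, 13)) = 17.8885
d((11, 21), (2, -8)) = 30.3645
d((11, 21), (-19, 15)) = 30.5941
d((11, 21), (-12, -21)) = 47.8853
d((11, 21), (7, -11)) = 32.249
d((11, 21), (-12, 11)) = 25.0799
d((11, 21), (-3, 14)) = 15.6525
d((27, 13), (2, -8)) = 32.6497
d((27, 13), (-19, 15)) = 46.0435
d((27, 13), (-12, -21)) = 51.7397
d((27, 13), (7, -11)) = 31.241
d((27, 13), (-12, 11)) = 39.0512
d((27, 13), (-3, 14)) = 30.0167
d((2, -8), (-19, 15)) = 31.1448
d((2, -8), (-12, -21)) = 19.105
d((2, -8), (7, -11)) = 5.831 <-- minimum
d((2, -8), (-12, 11)) = 23.6008
d((2, -8), (-3, 14)) = 22.561
d((-19, 15), (-12, -21)) = 36.6742
d((-19, 15), (7, -11)) = 36.7696
d((-19, 15), (-12, 11)) = 8.0623
d((-19, 15), (-3, 14)) = 16.0312
d((-12, -21), (7, -11)) = 21.4709
d((-12, -21), (-12, 11)) = 32.0
d((-12, -21), (-3, 14)) = 36.1386
d((7, -11), (-12, 11)) = 29.0689
d((7, -11), (-3, 14)) = 26.9258
d((-12, 11), (-3, 14)) = 9.4868

Closest pair: (2, -8) and (7, -11) with distance 5.831

The closest pair is (2, -8) and (7, -11) with Euclidean distance 5.831. For 9 points, brute-force pairwise comparison is shown above. For large n, the divide-and-conquer algorithm (sort by x, recurse on halves, check the dividing strip) achieves O(n log n).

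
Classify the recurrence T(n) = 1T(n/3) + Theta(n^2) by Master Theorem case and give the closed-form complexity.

Master Theorem for T(n) = 1T(n/3) + O(n^2):

a = 1, b = 3, c = 2
log_b(a) = log_3(1) = 0.0000

Case 3: c = 2 > log_3(1) = 0.0000
T(n) = O(n^2) = O(n^2)

For T(n) = 1T(n/3) + O(n^2): log_3(1) = 0.0000. This is Case 3 of the Master Theorem (c > log_b(a), work dominated by root), giving O(n^2).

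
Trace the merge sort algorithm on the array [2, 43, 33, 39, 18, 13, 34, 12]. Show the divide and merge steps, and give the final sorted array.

Merge sort trace:

Split: [2, 43, 33, 39, 18, 13, 34, 12] -> [2, 43, 33, 39] and [18, 13, 34, 12]
  Split: [2, 43, 33, 39] -> [2, 43] and [33, 39]
    Split: [2, 43] -> [2] and [43]
    Merge: [2] + [43] -> [2, 43]
    Split: [33, 39] -> [33] and [39]
    Merge: [33] + [39] -> [33, 39]
  Merge: [2, 43] + [33, 39] -> [2, 33, 39, 43]
  Split: [18, 13, 34, 12] -> [18, 13] and [34, 12]
    Split: [18, 13] -> [18] and [13]
    Merge: [18] + [13] -> [13, 18]
    Split: [34, 12] -> [34] and [12]
    Merge: [34] + [12] -> [12, 34]
  Merge: [13, 18] + [12, 34] -> [12, 13, 18, 34]
Merge: [2, 33, 39, 43] + [12, 13, 18, 34] -> [2, 12, 13, 18, 33, 34, 39, 43]

Final sorted array: [2, 12, 13, 18, 33, 34, 39, 43]

The merge sort proceeds by recursively splitting the array and merging sorted halves.
After all merges, the sorted array is [2, 12, 13, 18, 33, 34, 39, 43].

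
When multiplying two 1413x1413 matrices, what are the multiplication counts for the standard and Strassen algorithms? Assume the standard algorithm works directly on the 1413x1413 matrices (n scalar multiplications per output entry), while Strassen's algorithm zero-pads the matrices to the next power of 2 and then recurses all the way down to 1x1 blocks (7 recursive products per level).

Matrix multiplication for 1413x1413 matrices:

Strassen's algorithm requires power-of-2 dimensions. Pad 1413x1413 to 2048x2048 (next power of 2).

Standard algorithm: 1413^3 = 2821151997 multiplications
Strassen's algorithm: 7^(log2(2048)) = 7^11 = 1977326743 multiplications
Savings: 2821151997 - 1977326743 = 843825254 multiplications

Standard: 2821151997 multiplications (1413^3). Strassen: 1977326743 multiplications (7^11, after padding to 2048x2048). Strassen reduces 8 recursive multiplications to 7 at each level.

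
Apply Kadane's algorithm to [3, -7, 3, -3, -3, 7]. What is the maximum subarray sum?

Using Kadane's algorithm on [3, -7, 3, -3, -3, 7]:

Scanning through the array:
Position 1 (value -7): max_ending_here = -4, max_so_far = 3
Position 2 (value 3): max_ending_here = 3, max_so_far = 3
Position 3 (value -3): max_ending_here = 0, max_so_far = 3
Position 4 (value -3): max_ending_here = -3, max_so_far = 3
Position 5 (value 7): max_ending_here = 7, max_so_far = 7

Maximum subarray: [7]
Maximum sum: 7

The maximum subarray is [7] with sum 7. This subarray runs from index 5 to index 5.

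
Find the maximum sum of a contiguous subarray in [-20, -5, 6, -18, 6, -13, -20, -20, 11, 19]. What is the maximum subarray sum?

Using Kadane's algorithm on [-20, -5, 6, -18, 6, -13, -20, -20, 11, 19]:

Scanning through the array:
Position 1 (value -5): max_ending_here = -5, max_so_far = -5
Position 2 (value 6): max_ending_here = 6, max_so_far = 6
Position 3 (value -18): max_ending_here = -12, max_so_far = 6
Position 4 (value 6): max_ending_here = 6, max_so_far = 6
Position 5 (value -13): max_ending_here = -7, max_so_far = 6
Position 6 (value -20): max_ending_here = -20, max_so_far = 6
Position 7 (value -20): max_ending_here = -20, max_so_far = 6
Position 8 (value 11): max_ending_here = 11, max_so_far = 11
Position 9 (value 19): max_ending_here = 30, max_so_far = 30

Maximum subarray: [11, 19]
Maximum sum: 30

The maximum subarray is [11, 19] with sum 30. This subarray runs from index 8 to index 9.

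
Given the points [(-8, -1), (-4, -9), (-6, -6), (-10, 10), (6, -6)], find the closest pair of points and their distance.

Computing all pairwise distances among 5 points:

d((-8, -1), (-4, -9)) = 8.9443
d((-8, -1), (-6, -6)) = 5.3852
d((-8, -1), (-10, 10)) = 11.1803
d((-8, -1), (6, -6)) = 14.8661
d((-4, -9), (-6, -6)) = 3.6056 <-- minimum
d((-4, -9), (-10, 10)) = 19.9249
d((-4, -9), (6, -6)) = 10.4403
d((-6, -6), (-10, 10)) = 16.4924
d((-6, -6), (6, -6)) = 12.0
d((-10, 10), (6, -6)) = 22.6274

Closest pair: (-4, -9) and (-6, -6) with distance 3.6056

The closest pair is (-4, -9) and (-6, -6) with Euclidean distance 3.6056. For 5 points, brute-force pairwise comparison is shown above. For large n, the divide-and-conquer algorithm (sort by x, recurse on halves, check the dividing strip) achieves O(n log n).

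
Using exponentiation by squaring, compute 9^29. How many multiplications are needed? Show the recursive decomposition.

Computing 9^29 by squaring (build up from 9^1; each line after the first costs one multiplication):

9^1 = 9
9^2 = (9^1)^2 = 9^2 = 81
9^3 = 9 * 9^2 = 9 * 81 = 729
9^6 = (9^3)^2 = 729^2 = 531441
9^7 = 9 * 9^6 = 9 * 531441 = 4782969
9^14 = (9^7)^2 = 4782969^2 = 22876792454961
9^28 = (9^14)^2 = 22876792454961^2 = 523347633027360537213511521
9^29 = 9 * 9^28 = 9 * 523347633027360537213511521 = 4710128697246244834921603689

Result: 4710128697246244834921603689
Multiplications needed: 7 (7 lines after 9^1)

9^29 = 4710128697246244834921603689. Using exponentiation by squaring, this requires 7 multiplications. The key idea: if the exponent is even, square the half-power; if odd, multiply by the base once.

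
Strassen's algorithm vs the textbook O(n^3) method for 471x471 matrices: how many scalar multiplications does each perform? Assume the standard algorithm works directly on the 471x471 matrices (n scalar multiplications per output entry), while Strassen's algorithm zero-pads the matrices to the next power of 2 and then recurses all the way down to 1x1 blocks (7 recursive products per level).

Matrix multiplication for 471x471 matrices:

Strassen's algorithm requires power-of-2 dimensions. Pad 471x471 to 512x512 (next power of 2).

Standard algorithm: 471^3 = 104487111 multiplications
Strassen's algorithm: 7^(log2(512)) = 7^9 = 40353607 multiplications
Savings: 104487111 - 40353607 = 64133504 multiplications

Standard: 104487111 multiplications (471^3). Strassen: 40353607 multiplications (7^9, after padding to 512x512). Strassen reduces 8 recursive multiplications to 7 at each level.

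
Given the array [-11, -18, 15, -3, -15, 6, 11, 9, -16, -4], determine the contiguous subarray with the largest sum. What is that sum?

Using Kadane's algorithm on [-11, -18, 15, -3, -15, 6, 11, 9, -16, -4]:

Scanning through the array:
Position 1 (value -18): max_ending_here = -18, max_so_far = -11
Position 2 (value 15): max_ending_here = 15, max_so_far = 15
Position 3 (value -3): max_ending_here = 12, max_so_far = 15
Position 4 (value -15): max_ending_here = -3, max_so_far = 15
Position 5 (value 6): max_ending_here = 6, max_so_far = 15
Position 6 (value 11): max_ending_here = 17, max_so_far = 17
Position 7 (value 9): max_ending_here = 26, max_so_far = 26
Position 8 (value -16): max_ending_here = 10, max_so_far = 26
Position 9 (value -4): max_ending_here = 6, max_so_far = 26

Maximum subarray: [6, 11, 9]
Maximum sum: 26

The maximum subarray is [6, 11, 9] with sum 26. This subarray runs from index 5 to index 7.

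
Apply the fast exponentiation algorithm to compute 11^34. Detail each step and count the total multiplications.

Computing 11^34 by squaring (build up from 11^1; each line after the first costs one multiplication):

11^1 = 11
11^2 = (11^1)^2 = 11^2 = 121
11^4 = (11^2)^2 = 121^2 = 14641
11^8 = (11^4)^2 = 14641^2 = 214358881
11^16 = (11^8)^2 = 214358881^2 = 45949729863572161
11^17 = 11 * 11^16 = 11 * 45949729863572161 = 505447028499293771
11^34 = (11^17)^2 = 505447028499293771^2 = 255476698618765889551019445759400441

Result: 255476698618765889551019445759400441
Multiplications needed: 6 (6 lines after 11^1)

11^34 = 255476698618765889551019445759400441. Using exponentiation by squaring, this requires 6 multiplications. The key idea: if the exponent is even, square the half-power; if odd, multiply by the base once.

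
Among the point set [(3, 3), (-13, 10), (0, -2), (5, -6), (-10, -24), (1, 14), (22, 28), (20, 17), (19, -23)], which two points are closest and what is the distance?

Computing all pairwise distances among 9 points:

d((3, 3), (-13, 10)) = 17.4642
d((3, 3), (0, -2)) = 5.831 <-- minimum
d((3, 3), (5, -6)) = 9.2195
d((3, 3), (-10, -24)) = 29.9666
d((3, 3), (1, 14)) = 11.1803
d((3, 3), (22, 28)) = 31.4006
d((3, 3), (20, 17)) = 22.0227
d((3, 3), (19, -23)) = 30.5287
d((-13, 10), (0, -2)) = 17.6918
d((-13, 10), (5, -6)) = 24.0832
d((-13, 10), (-10, -24)) = 34.1321
d((-13, 10), (1, 14)) = 14.5602
d((-13, 10), (22, 28)) = 39.3573
d((-13, 10), (20, 17)) = 33.7343
d((-13, 10), (19, -23)) = 45.9674
d((0, -2), (5, -6)) = 6.4031
d((0, -2), (-10, -24)) = 24.1661
d((0, -2), (1, 14)) = 16.0312
d((0, -2), (22, 28)) = 37.2022
d((0, -2), (20, 17)) = 27.5862
d((0, -2), (19, -23)) = 28.3196
d((5, -6), (-10, -24)) = 23.4307
d((5, -6), (1, 14)) = 20.3961
d((5, -6), (22, 28)) = 38.0132
d((5, -6), (20, 17)) = 27.4591
d((5, -6), (19, -23)) = 22.0227
d((-10, -24), (1, 14)) = 39.5601
d((-10, -24), (22, 28)) = 61.0574
d((-10, -24), (20, 17)) = 50.8035
d((-10, -24), (19, -23)) = 29.0172
d((1, 14), (22, 28)) = 25.2389
d((1, 14), (20, 17)) = 19.2354
d((1, 14), (19, -23)) = 41.1461
d((22, 28), (20, 17)) = 11.1803
d((22, 28), (19, -23)) = 51.0882
d((20, 17), (19, -23)) = 40.0125

Closest pair: (3, 3) and (0, -2) with distance 5.831

The closest pair is (3, 3) and (0, -2) with Euclidean distance 5.831. For 9 points, brute-force pairwise comparison is shown above. For large n, the divide-and-conquer algorithm (sort by x, recurse on halves, check the dividing strip) achieves O(n log n).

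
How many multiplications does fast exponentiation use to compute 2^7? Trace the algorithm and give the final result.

Computing 2^7 by squaring (build up from 2^1; each line after the first costs one multiplication):

2^1 = 2
2^2 = (2^1)^2 = 2^2 = 4
2^3 = 2 * 2^2 = 2 * 4 = 8
2^6 = (2^3)^2 = 8^2 = 64
2^7 = 2 * 2^6 = 2 * 64 = 128

Result: 128
Multiplications needed: 4 (4 lines after 2^1)

2^7 = 128. Using exponentiation by squaring, this requires 4 multiplications. The key idea: if the exponent is even, square the half-power; if odd, multiply by the base once.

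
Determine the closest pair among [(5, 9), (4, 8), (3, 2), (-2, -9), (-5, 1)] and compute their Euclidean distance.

Computing all pairwise distances among 5 points:

d((5, 9), (4, 8)) = 1.4142 <-- minimum
d((5, 9), (3, 2)) = 7.2801
d((5, 9), (-2, -9)) = 19.3132
d((5, 9), (-5, 1)) = 12.8062
d((4, 8), (3, 2)) = 6.0828
d((4, 8), (-2, -9)) = 18.0278
d((4, 8), (-5, 1)) = 11.4018
d((3, 2), (-2, -9)) = 12.083
d((3, 2), (-5, 1)) = 8.0623
d((-2, -9), (-5, 1)) = 10.4403

Closest pair: (5, 9) and (4, 8) with distance 1.4142

The closest pair is (5, 9) and (4, 8) with Euclidean distance 1.4142. For 5 points, brute-force pairwise comparison is shown above. For large n, the divide-and-conquer algorithm (sort by x, recurse on halves, check the dividing strip) achieves O(n log n).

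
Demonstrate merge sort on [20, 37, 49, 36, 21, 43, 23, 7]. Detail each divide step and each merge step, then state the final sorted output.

Merge sort trace:

Split: [20, 37, 49, 36, 21, 43, 23, 7] -> [20, 37, 49, 36] and [21, 43, 23, 7]
  Split: [20, 37, 49, 36] -> [20, 37] and [49, 36]
    Split: [20, 37] -> [20] and [37]
    Merge: [20] + [37] -> [20, 37]
    Split: [49, 36] -> [49] and [36]
    Merge: [49] + [36] -> [36, 49]
  Merge: [20, 37] + [36, 49] -> [20, 36, 37, 49]
  Split: [21, 43, 23, 7] -> [21, 43] and [23, 7]
    Split: [21, 43] -> [21] and [43]
    Merge: [21] + [43] -> [21, 43]
    Split: [23, 7] -> [23] and [7]
    Merge: [23] + [7] -> [7, 23]
  Merge: [21, 43] + [7, 23] -> [7, 21, 23, 43]
Merge: [20, 36, 37, 49] + [7, 21, 23, 43] -> [7, 20, 21, 23, 36, 37, 43, 49]

Final sorted array: [7, 20, 21, 23, 36, 37, 43, 49]

The merge sort proceeds by recursively splitting the array and merging sorted halves.
After all merges, the sorted array is [7, 20, 21, 23, 36, 37, 43, 49].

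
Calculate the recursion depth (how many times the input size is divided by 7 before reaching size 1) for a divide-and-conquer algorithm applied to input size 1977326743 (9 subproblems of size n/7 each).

For divide and conquer with division factor 7:

Problem sizes at each level:
Level 0: 1977326743
Level 1: 282475249
Level 2: 40353607
Level 3: 5764801
Level 4: 823543
Level 5: 117649
Level 6: 16807
Level 7: 2401
Level 8: 343
Level 9: 49
Level 10: 7
Level 11: 1

The root is level 0 and the size-1 base case is level 11 (the tree spans levels 0 through 11, i.e. 12 levels counting the root), so the depth is the number of divisions: log_7(1977326743) = 11

The recursion tree depth is log_7(1977326743) = 11. At each level, the problem size is divided by 7, so it takes 11 divisions to reduce to a base case of size 1. The algorithm makes 9 recursive calls at each level.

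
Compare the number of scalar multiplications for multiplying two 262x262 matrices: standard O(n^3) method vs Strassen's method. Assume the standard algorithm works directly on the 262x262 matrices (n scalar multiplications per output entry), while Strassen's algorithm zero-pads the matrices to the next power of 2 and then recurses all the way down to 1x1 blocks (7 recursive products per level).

Matrix multiplication for 262x262 matrices:

Strassen's algorithm requires power-of-2 dimensions. Pad 262x262 to 512x512 (next power of 2).

Standard algorithm: 262^3 = 17984728 multiplications
Strassen's algorithm: 7^(log2(512)) = 7^9 = 40353607 multiplications
Difference: 17984728 - 40353607 = -22368879 (Strassen uses MORE here due to padding overhead — for small or just-over-power-of-2 n, padding can outweigh the per-level savings)

Standard: 17984728 multiplications (262^3). Strassen: 40353607 multiplications (7^9, after padding to 512x512). Strassen reduces 8 recursive multiplications to 7 at each level.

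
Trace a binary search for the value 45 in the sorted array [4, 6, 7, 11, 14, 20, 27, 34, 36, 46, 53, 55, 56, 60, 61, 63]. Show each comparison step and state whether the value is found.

Binary search for 45 in [4, 6, 7, 11, 14, 20, 27, 34, 36, 46, 53, 55, 56, 60, 61, 63]:

lo=0, hi=15, mid=7, arr[mid]=34 -> 34 < 45, search right half
lo=8, hi=15, mid=11, arr[mid]=55 -> 55 > 45, search left half
lo=8, hi=10, mid=9, arr[mid]=46 -> 46 > 45, search left half
lo=8, hi=8, mid=8, arr[mid]=36 -> 36 < 45, search right half
lo=9 > hi=8, target 45 not found

Binary search determines that 45 is not in the array after 4 comparisons. The search space was exhausted without finding the target.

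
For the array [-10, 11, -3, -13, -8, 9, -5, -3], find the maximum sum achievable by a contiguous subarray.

Using Kadane's algorithm on [-10, 11, -3, -13, -8, 9, -5, -3]:

Scanning through the array:
Position 1 (value 11): max_ending_here = 11, max_so_far = 11
Position 2 (value -3): max_ending_here = 8, max_so_far = 11
Position 3 (value -13): max_ending_here = -5, max_so_far = 11
Position 4 (value -8): max_ending_here = -8, max_so_far = 11
Position 5 (value 9): max_ending_here = 9, max_so_far = 11
Position 6 (value -5): max_ending_here = 4, max_so_far = 11
Position 7 (value -3): max_ending_here = 1, max_so_far = 11

Maximum subarray: [11]
Maximum sum: 11

The maximum subarray is [11] with sum 11. This subarray runs from index 1 to index 1.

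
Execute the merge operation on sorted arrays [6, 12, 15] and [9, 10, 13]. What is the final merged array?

Merging process:

Compare 6 vs 9: take 6 from left. Merged: [6]
Compare 12 vs 9: take 9 from right. Merged: [6, 9]
Compare 12 vs 10: take 10 from right. Merged: [6, 9, 10]
Compare 12 vs 13: take 12 from left. Merged: [6, 9, 10, 12]
Compare 15 vs 13: take 13 from right. Merged: [6, 9, 10, 12, 13]
Append remaining from left: [15]. Merged: [6, 9, 10, 12, 13, 15]

Final merged array: [6, 9, 10, 12, 13, 15]
Total comparisons: 5

The merged array is [6, 9, 10, 12, 13, 15], requiring 5 comparisons. The merge step runs in O(n) time where n is the total number of elements.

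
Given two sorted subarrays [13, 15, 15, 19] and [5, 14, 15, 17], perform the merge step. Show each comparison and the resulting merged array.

Merging process:

Compare 13 vs 5: take 5 from right. Merged: [5]
Compare 13 vs 14: take 13 from left. Merged: [5, 13]
Compare 15 vs 14: take 14 from right. Merged: [5, 13, 14]
Compare 15 vs 15: take 15 from left. Merged: [5, 13, 14, 15]
Compare 15 vs 15: take 15 from left. Merged: [5, 13, 14, 15, 15]
Compare 19 vs 15: take 15 from right. Merged: [5, 13, 14, 15, 15, 15]
Compare 19 vs 17: take 17 from right. Merged: [5, 13, 14, 15, 15, 15, 17]
Append remaining from left: [19]. Merged: [5, 13, 14, 15, 15, 15, 17, 19]

Final merged array: [5, 13, 14, 15, 15, 15, 17, 19]
Total comparisons: 7

The merged array is [5, 13, 14, 15, 15, 15, 17, 19], requiring 7 comparisons. The merge step runs in O(n) time where n is the total number of elements.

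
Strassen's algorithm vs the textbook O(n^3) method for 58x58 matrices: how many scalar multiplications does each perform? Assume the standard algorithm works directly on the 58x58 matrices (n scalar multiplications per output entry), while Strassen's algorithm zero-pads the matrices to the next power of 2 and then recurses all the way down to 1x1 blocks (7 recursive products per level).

Matrix multiplication for 58x58 matrices:

Strassen's algorithm requires power-of-2 dimensions. Pad 58x58 to 64x64 (next power of 2).

Standard algorithm: 58^3 = 195112 multiplications
Strassen's algorithm: 7^(log2(64)) = 7^6 = 117649 multiplications
Savings: 195112 - 117649 = 77463 multiplications

Standard: 195112 multiplications (58^3). Strassen: 117649 multiplications (7^6, after padding to 64x64). Strassen reduces 8 recursive multiplications to 7 at each level.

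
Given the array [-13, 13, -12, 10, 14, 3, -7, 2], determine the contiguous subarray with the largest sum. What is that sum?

Using Kadane's algorithm on [-13, 13, -12, 10, 14, 3, -7, 2]:

Scanning through the array:
Position 1 (value 13): max_ending_here = 13, max_so_far = 13
Position 2 (value -12): max_ending_here = 1, max_so_far = 13
Position 3 (value 10): max_ending_here = 11, max_so_far = 13
Position 4 (value 14): max_ending_here = 25, max_so_far = 25
Position 5 (value 3): max_ending_here = 28, max_so_far = 28
Position 6 (value -7): max_ending_here = 21, max_so_far = 28
Position 7 (value 2): max_ending_here = 23, max_so_far = 28

Maximum subarray: [13, -12, 10, 14, 3]
Maximum sum: 28

The maximum subarray is [13, -12, 10, 14, 3] with sum 28. This subarray runs from index 1 to index 5.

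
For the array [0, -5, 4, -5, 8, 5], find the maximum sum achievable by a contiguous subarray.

Using Kadane's algorithm on [0, -5, 4, -5, 8, 5]:

Scanning through the array:
Position 1 (value -5): max_ending_here = -5, max_so_far = 0
Position 2 (value 4): max_ending_here = 4, max_so_far = 4
Position 3 (value -5): max_ending_here = -1, max_so_far = 4
Position 4 (value 8): max_ending_here = 8, max_so_far = 8
Position 5 (value 5): max_ending_here = 13, max_so_far = 13

Maximum subarray: [8, 5]
Maximum sum: 13

The maximum subarray is [8, 5] with sum 13. This subarray runs from index 4 to index 5.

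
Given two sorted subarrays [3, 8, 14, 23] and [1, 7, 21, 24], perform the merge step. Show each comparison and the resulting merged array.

Merging process:

Compare 3 vs 1: take 1 from right. Merged: [1]
Compare 3 vs 7: take 3 from left. Merged: [1, 3]
Compare 8 vs 7: take 7 from right. Merged: [1, 3, 7]
Compare 8 vs 21: take 8 from left. Merged: [1, 3, 7, 8]
Compare 14 vs 21: take 14 from left. Merged: [1, 3, 7, 8, 14]
Compare 23 vs 21: take 21 from right. Merged: [1, 3, 7, 8, 14, 21]
Compare 23 vs 24: take 23 from left. Merged: [1, 3, 7, 8, 14, 21, 23]
Append remaining from right: [24]. Merged: [1, 3, 7, 8, 14, 21, 23, 24]

Final merged array: [1, 3, 7, 8, 14, 21, 23, 24]
Total comparisons: 7

The merged array is [1, 3, 7, 8, 14, 21, 23, 24], requiring 7 comparisons. The merge step runs in O(n) time where n is the total number of elements.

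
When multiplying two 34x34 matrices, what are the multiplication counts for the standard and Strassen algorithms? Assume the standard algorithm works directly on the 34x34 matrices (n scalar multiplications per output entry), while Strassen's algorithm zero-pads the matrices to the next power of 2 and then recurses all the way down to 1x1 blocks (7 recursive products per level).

Matrix multiplication for 34x34 matrices:

Strassen's algorithm requires power-of-2 dimensions. Pad 34x34 to 64x64 (next power of 2).

Standard algorithm: 34^3 = 39304 multiplications
Strassen's algorithm: 7^(log2(64)) = 7^6 = 117649 multiplications
Difference: 39304 - 117649 = -78345 (Strassen uses MORE here due to padding overhead — for small or just-over-power-of-2 n, padding can outweigh the per-level savings)

Standard: 39304 multiplications (34^3). Strassen: 117649 multiplications (7^6, after padding to 64x64). Strassen reduces 8 recursive multiplications to 7 at each level.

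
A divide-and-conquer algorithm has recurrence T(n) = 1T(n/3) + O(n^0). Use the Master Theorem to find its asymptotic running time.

Master Theorem for T(n) = 1T(n/3) + O(n^0):

a = 1, b = 3, c = 0
log_b(a) = log_3(1) = 0.0000

Case 2: c = 0 = log_3(1) = 0.0000
T(n) = O(n^0 log n) = O(log n)

For T(n) = 1T(n/3) + O(n^0): log_3(1) = 0.0000. This is Case 2 of the Master Theorem (c = log_b(a), equal work at all levels), giving O(log n).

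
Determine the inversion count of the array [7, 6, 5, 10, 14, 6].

Finding inversions in [7, 6, 5, 10, 14, 6]:

(0, 1): arr[0]=7 > arr[1]=6
(0, 2): arr[0]=7 > arr[2]=5
(0, 5): arr[0]=7 > arr[5]=6
(1, 2): arr[1]=6 > arr[2]=5
(3, 5): arr[3]=10 > arr[5]=6
(4, 5): arr[4]=14 > arr[5]=6

Total inversions: 6

The array has 6 inversion(s): (0,1), (0,2), (0,5), (1,2), (3,5), (4,5). Each pair (i,j) satisfies i < j and arr[i] > arr[j].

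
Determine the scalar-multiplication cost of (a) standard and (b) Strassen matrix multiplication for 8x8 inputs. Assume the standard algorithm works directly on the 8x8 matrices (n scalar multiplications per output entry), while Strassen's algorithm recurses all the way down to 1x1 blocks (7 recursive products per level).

Matrix multiplication for 8x8 matrices:

Standard algorithm: 8^3 = 512 multiplications
Strassen's algorithm: 7^(log2(8)) = 7^3 = 343 multiplications
Savings: 512 - 343 = 169 multiplications

Standard: 512 multiplications (8^3). Strassen: 343 multiplications (7^3). Strassen reduces 8 recursive multiplications to 7 at each level.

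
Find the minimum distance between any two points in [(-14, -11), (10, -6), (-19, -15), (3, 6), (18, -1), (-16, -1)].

Computing all pairwise distances among 6 points:

d((-14, -11), (10, -6)) = 24.5153
d((-14, -11), (-19, -15)) = 6.4031 <-- minimum
d((-14, -11), (3, 6)) = 24.0416
d((-14, -11), (18, -1)) = 33.5261
d((-14, -11), (-16, -1)) = 10.198
d((10, -6), (-19, -15)) = 30.3645
d((10, -6), (3, 6)) = 13.8924
d((10, -6), (18, -1)) = 9.434
d((10, -6), (-16, -1)) = 26.4764
d((-19, -15), (3, 6)) = 30.4138
d((-19, -15), (18, -1)) = 39.5601
d((-19, -15), (-16, -1)) = 14.3178
d((3, 6), (18, -1)) = 16.5529
d((3, 6), (-16, -1)) = 20.2485
d((18, -1), (-16, -1)) = 34.0

Closest pair: (-14, -11) and (-19, -15) with distance 6.4031

The closest pair is (-14, -11) and (-19, -15) with Euclidean distance 6.4031. For 6 points, brute-force pairwise comparison is shown above. For large n, the divide-and-conquer algorithm (sort by x, recurse on halves, check the dividing strip) achieves O(n log n).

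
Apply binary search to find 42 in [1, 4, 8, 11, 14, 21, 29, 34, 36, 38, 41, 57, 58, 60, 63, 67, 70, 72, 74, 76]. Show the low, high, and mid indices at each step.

Binary search for 42 in [1, 4, 8, 11, 14, 21, 29, 34, 36, 38, 41, 57, 58, 60, 63, 67, 70, 72, 74, 76]:

lo=0, hi=19, mid=9, arr[mid]=38 -> 38 < 42, search right half
lo=10, hi=19, mid=14, arr[mid]=63 -> 63 > 42, search left half
lo=10, hi=13, mid=11, arr[mid]=57 -> 57 > 42, search left half
lo=10, hi=10, mid=10, arr[mid]=41 -> 41 < 42, search right half
lo=11 > hi=10, target 42 not found

Binary search determines that 42 is not in the array after 4 comparisons. The search space was exhausted without finding the target.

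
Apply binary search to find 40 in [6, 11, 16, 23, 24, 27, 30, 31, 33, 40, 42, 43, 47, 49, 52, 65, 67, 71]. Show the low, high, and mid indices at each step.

Binary search for 40 in [6, 11, 16, 23, 24, 27, 30, 31, 33, 40, 42, 43, 47, 49, 52, 65, 67, 71]:

lo=0, hi=17, mid=8, arr[mid]=33 -> 33 < 40, search right half
lo=9, hi=17, mid=13, arr[mid]=49 -> 49 > 40, search left half
lo=9, hi=12, mid=10, arr[mid]=42 -> 42 > 40, search left half
lo=9, hi=9, mid=9, arr[mid]=40 -> Found target at index 9!

Binary search finds 40 at index 9 after 4 comparisons. The search repeatedly halves the search space by comparing with the middle element.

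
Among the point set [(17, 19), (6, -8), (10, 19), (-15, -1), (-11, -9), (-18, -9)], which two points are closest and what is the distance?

Computing all pairwise distances among 6 points:

d((17, 19), (6, -8)) = 29.1548
d((17, 19), (10, 19)) = 7.0 <-- minimum
d((17, 19), (-15, -1)) = 37.7359
d((17, 19), (-11, -9)) = 39.598
d((17, 19), (-18, -9)) = 44.8219
d((6, -8), (10, 19)) = 27.2947
d((6, -8), (-15, -1)) = 22.1359
d((6, -8), (-11, -9)) = 17.0294
d((6, -8), (-18, -9)) = 24.0208
d((10, 19), (-15, -1)) = 32.0156
d((10, 19), (-11, -9)) = 35.0
d((10, 19), (-18, -9)) = 39.598
d((-15, -1), (-11, -9)) = 8.9443
d((-15, -1), (-18, -9)) = 8.544
d((-11, -9), (-18, -9)) = 7.0 <-- minimum

Minimum distance: 7.0 (tie among 2 pairs: (17, 19) and (10, 19); (-11, -9) and (-18, -9))

The minimum Euclidean distance is 7.0. There is a tie: 2 pairs achieve this minimum — (17, 19) and (10, 19); (-11, -9) and (-18, -9). Any of these is a valid closest pair. For 6 points, brute-force pairwise comparison is shown above. For large n, the divide-and-conquer algorithm (sort by x, recurse on halves, check the dividing strip) achieves O(n log n).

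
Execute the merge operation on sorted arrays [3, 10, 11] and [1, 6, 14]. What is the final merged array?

Merging process:

Compare 3 vs 1: take 1 from right. Merged: [1]
Compare 3 vs 6: take 3 from left. Merged: [1, 3]
Compare 10 vs 6: take 6 from right. Merged: [1, 3, 6]
Compare 10 vs 14: take 10 from left. Merged: [1, 3, 6, 10]
Compare 11 vs 14: take 11 from left. Merged: [1, 3, 6, 10, 11]
Append remaining from right: [14]. Merged: [1, 3, 6, 10, 11, 14]

Final merged array: [1, 3, 6, 10, 11, 14]
Total comparisons: 5

The merged array is [1, 3, 6, 10, 11, 14], requiring 5 comparisons. The merge step runs in O(n) time where n is the total number of elements.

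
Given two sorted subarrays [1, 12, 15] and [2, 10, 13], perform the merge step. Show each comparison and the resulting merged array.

Merging process:

Compare 1 vs 2: take 1 from left. Merged: [1]
Compare 12 vs 2: take 2 from right. Merged: [1, 2]
Compare 12 vs 10: take 10 from right. Merged: [1, 2, 10]
Compare 12 vs 13: take 12 from left. Merged: [1, 2, 10, 12]
Compare 15 vs 13: take 13 from right. Merged: [1, 2, 10, 12, 13]
Append remaining from left: [15]. Merged: [1, 2, 10, 12, 13, 15]

Final merged array: [1, 2, 10, 12, 13, 15]
Total comparisons: 5

The merged array is [1, 2, 10, 12, 13, 15], requiring 5 comparisons. The merge step runs in O(n) time where n is the total number of elements.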